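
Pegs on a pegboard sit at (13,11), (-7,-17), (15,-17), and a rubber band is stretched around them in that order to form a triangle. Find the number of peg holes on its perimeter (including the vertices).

Along each edge there are gcd(|Δx|,|Δy|)+1 lattice points, so counting each shared vertex once the boundary has gcd(20,28) + gcd(22,0) + gcd(2,28) = 4+22+2 = 28.

28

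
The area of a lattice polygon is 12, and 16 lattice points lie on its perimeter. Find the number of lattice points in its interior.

5

Pick's theorem A = I + B/2 − 1 rearranges to I = A − B/2 + 1 = 12 − 16/2 + 1 = 5.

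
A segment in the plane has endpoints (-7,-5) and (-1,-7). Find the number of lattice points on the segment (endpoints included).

The number of lattice points on a segment between lattice points is gcd(|Δx|,|Δy|) + 1 = gcd(6,2) + 1 = 2 + 1 = 3.

3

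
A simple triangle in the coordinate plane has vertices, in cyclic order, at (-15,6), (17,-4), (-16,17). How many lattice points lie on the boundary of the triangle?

6

Along each edge there are gcd(|Δx|,|Δy|)+1 lattice points, so counting each shared vertex once the boundary has gcd(32,10) + gcd(33,21) + gcd(1,11) = 2+3+1 = 6.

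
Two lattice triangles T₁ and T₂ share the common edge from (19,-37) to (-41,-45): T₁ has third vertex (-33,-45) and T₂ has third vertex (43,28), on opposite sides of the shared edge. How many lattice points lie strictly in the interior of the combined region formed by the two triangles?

The union is the simple quadrilateral with vertices (19,-37), (-33,-45), (-41,-45), (43,28) in order.
By the shoelace formula, twice the signed area is |[19·(-45) − (-33)·(-37)] + [(-33)·(-45) − (-41)·(-45)] + [(-41)·28 − 43·(-45)] + [43·(-37) − 19·28]| = 3772, so the area is 1886.
Along each edge there are gcd(|Δx|,|Δy|)+1 lattice points, so counting each shared vertex once the boundary has gcd(52,8) + gcd(8,0) + gcd(84,73) + gcd(24,65) = 4+8+1+1 = 14.
By Pick's theorem I = A − B/2 + 1 = 1886 − 14/2 + 1 = 1880.

1880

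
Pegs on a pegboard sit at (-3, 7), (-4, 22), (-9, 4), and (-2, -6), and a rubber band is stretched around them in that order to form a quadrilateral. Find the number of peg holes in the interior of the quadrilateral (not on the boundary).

By the shoelace formula, twice the signed area is |((-3)·22 − (-4)·7) + ((-4)·4 − (-9)·22) + ((-9)·(-6) − (-2)·4) + ((-2)·7 − (-3)·(-6))| = 174, so the area is 87.
The number of boundary lattice points is Σ gcd(|Δx|,|Δy|) = gcd(1,15) + gcd(5,18) + gcd(7,10) + gcd(1,13) = 1+1+1+1 = 4.
Pick's theorem gives I = A − B/2 + 1 = 87 − 4/2 + 1 = 86.

86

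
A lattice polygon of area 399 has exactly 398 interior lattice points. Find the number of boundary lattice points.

4

Pick's theorem gives A = I + B/2 − 1, so B = 2(A − I + 1) = 2(399 − 398 + 1) = 4.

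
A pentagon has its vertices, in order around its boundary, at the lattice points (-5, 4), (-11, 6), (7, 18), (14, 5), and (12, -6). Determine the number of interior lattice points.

280

Using the shoelace formula, 2A = |((-5)·6 − (-11)·4) + ((-11)·18 − 7·6) + (7·5 − 14·18) + (14·(-6) − 12·5) + (12·4 − (-5)·(-6))| = 569, so the area is 569/2.
The number of boundary lattice points is Σ gcd(|Δx|,|Δy|) = gcd(6,2) + gcd(18,12) + gcd(7,13) + gcd(2,11) + gcd(17,10) = 2+6+1+1+1 = 11.
Pick's theorem gives I = A − B/2 + 1 = 569/2 − 11/2 + 1 = 280.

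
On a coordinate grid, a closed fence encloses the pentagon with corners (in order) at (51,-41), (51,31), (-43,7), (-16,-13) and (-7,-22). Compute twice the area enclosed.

By the shoelace formula, twice the signed area is |[51·31 − 51·(-41)] + [51·7 − (-43)·31] + [(-43)·(-13) − (-16)·7] + [(-16)·(-22) − (-7)·(-13)] + [(-7)·(-41) − 51·(-22)]| = 7703, so the area is 3851.5.

7703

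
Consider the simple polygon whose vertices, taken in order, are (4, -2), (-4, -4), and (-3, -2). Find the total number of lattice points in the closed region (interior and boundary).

13

By the shoelace formula, twice the signed area is |(4·(-4) − (-4)·(-2)) + ((-4)·(-2) − (-3)·(-4)) + ((-3)·(-2) − 4·(-2))| = 14, so the area is 7.
The number of boundary lattice points is Σ gcd(|Δx|,|Δy|) = gcd(8,2) + gcd(1,2) + gcd(7,0) = 2+1+7 = 10.
Pick's theorem gives I = A − B/2 + 1 = 7 − 10/2 + 1 = 3, so the closed region contains I + B = 3 + 10 = 13 lattice points.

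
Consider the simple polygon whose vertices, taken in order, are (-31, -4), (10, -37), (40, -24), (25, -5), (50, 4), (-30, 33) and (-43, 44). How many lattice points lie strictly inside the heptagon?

3283

Using the shoelace formula, 2A = |[(-31)·(-37) − 10·(-4)] + [10·(-24) − 40·(-37)] + [40·(-5) − 25·(-24)] + [25·4 − 50·(-5)] + [50·33 − (-30)·4] + [(-30)·44 − (-43)·33] + [(-43)·(-4) − (-31)·44]| = 6582, so the area is 3291.
The number of boundary lattice points is Σ gcd(|Δx|,|Δy|) = gcd(41,33) + gcd(30,13) + gcd(15,19) + gcd(25,9) + gcd(80,29) + gcd(13,11) + gcd(12,48) = 1+1+1+1+1+1+12 = 18.
By Pick's theorem A = I + B/2 − 1, so I = 3291 − 18/2 + 1 = 3283.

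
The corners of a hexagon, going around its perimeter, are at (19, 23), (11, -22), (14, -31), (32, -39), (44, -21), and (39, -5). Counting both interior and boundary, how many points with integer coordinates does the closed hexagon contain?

By the shoelace formula, twice the signed area is |[19·(-22) − 11·23] + [11·(-31) − 14·(-22)] + [14·(-39) − 32·(-31)] + [32·(-21) − 44·(-39)] + [44·(-5) − 39·(-21)] + [39·23 − 19·(-5)]| = 2377, so the area is 2377/2.
The number of boundary lattice points is Σ gcd(|Δx|,|Δy|) = gcd(8,45) + gcd(3,9) + gcd(18,8) + gcd(12,18) + gcd(5,16) + gcd(20,28) = 1+3+2+6+1+4 = 17.
Pick's theorem gives I = A − B/2 + 1 = 2377/2 − 17/2 + 1 = 1181, so the closed region contains I + B = 1181 + 17 = 1198 lattice points.

1198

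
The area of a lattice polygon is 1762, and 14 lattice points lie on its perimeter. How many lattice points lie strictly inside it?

1756

From Pick's theorem, I = A − B/2 + 1 = 1762 − 14/2 + 1 = 1756.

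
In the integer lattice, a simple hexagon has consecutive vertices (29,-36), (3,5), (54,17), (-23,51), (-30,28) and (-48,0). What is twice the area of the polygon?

7137

Using the shoelace formula, 2A = |[29·5 − 3·(-36)] + [3·17 − 54·5] + [54·51 − (-23)·17] + [(-23)·28 − (-30)·51] + [(-30)·0 − (-48)·28] + [(-48)·(-36) − 29·0]| = 7137, so the area is 3568.5.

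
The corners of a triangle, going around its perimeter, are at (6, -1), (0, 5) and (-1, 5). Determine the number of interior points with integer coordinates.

By the shoelace formula, twice the signed area is |[6·5 − 0·(-1)] + [0·5 − (-1)·5] + [(-1)·(-1) − 6·5]| = 6, so the area is 3.
Summing gcd(|Δx|,|Δy|) over the edges gives the boundary count: gcd(6,6) + gcd(1,0) + gcd(7,6) = 6+1+1 = 8.
By Pick's theorem A = I + B/2 − 1, so I = 3 − 8/2 + 1 = 0.

0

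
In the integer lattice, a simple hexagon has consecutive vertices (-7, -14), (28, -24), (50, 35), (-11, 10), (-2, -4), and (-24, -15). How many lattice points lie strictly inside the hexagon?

1918

Using the shoelace formula, 2A = |((-7)·(-24) − 28·(-14)) + (28·35 − 50·(-24)) + (50·10 − (-11)·35) + ((-11)·(-4) − (-2)·10) + ((-2)·(-15) − (-24)·(-4)) + ((-24)·(-14) − (-7)·(-15))| = 3854, so the area is 1927.
The number of boundary lattice points is Σ gcd(|Δx|,|Δy|) = gcd(35,10) + gcd(22,59) + gcd(61,25) + gcd(9,14) + gcd(22,11) + gcd(17,1) = 5+1+1+1+11+1 = 20.
By Pick's theorem A = I + B/2 − 1, so I = 1927 − 20/2 + 1 = 1918.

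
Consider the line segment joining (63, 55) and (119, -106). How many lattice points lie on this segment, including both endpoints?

The number of lattice points on a segment between lattice points is gcd(|Δx|,|Δy|) + 1 = gcd(56,161) + 1 = 7 + 1 = 8.

8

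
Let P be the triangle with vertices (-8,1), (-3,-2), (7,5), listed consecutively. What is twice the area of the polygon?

The shoelace formula gives twice the area as |[(-8)·(-2) − (-3)·1] + [(-3)·5 − 7·(-2)] + [7·1 − (-8)·5]| = 65, so the area is 32.5.

65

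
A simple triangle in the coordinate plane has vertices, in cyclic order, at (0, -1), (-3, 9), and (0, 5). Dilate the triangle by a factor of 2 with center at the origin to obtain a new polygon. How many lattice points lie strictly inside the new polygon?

By the shoelace formula, twice the signed area is |[0·9 − (-3)·(-1)] + [(-3)·5 − 0·9] + [0·(-1) − 0·5]| = 18, so the area is 9.
Summing gcd(|Δx|,|Δy|) over the edges gives the boundary count: gcd(3,10) + gcd(3,4) + gcd(0,6) = 1+1+6 = 8.
Scaling by 2 multiplies the area by 2² = 4 (so the new area is 36) and multiplies the boundary lattice-point count by 2, giving 16.
By Pick's theorem, the interior count of the dilated polygon is 36 − 16/2 + 1 = 29.

29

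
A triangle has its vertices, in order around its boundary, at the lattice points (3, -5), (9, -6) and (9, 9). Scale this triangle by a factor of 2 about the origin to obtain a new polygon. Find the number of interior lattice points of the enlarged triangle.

Using the shoelace formula, 2A = |(3·(-6) − 9·(-5)) + (9·9 − 9·(-6)) + (9·(-5) − 3·9)| = 90, so the area is 45.
The number of boundary lattice points is Σ gcd(|Δx|,|Δy|) = gcd(6,1) + gcd(0,15) + gcd(6,14) = 1+15+2 = 18.
Scaling by 2 multiplies the area by 2² = 4 (so the new area is 180) and multiplies the boundary lattice-point count by 2, giving 36.
By Pick's theorem, the interior count of the dilated polygon is 180 − 36/2 + 1 = 163.

163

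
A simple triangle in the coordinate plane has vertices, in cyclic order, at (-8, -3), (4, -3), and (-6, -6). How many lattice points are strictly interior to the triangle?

12

By the shoelace formula, twice the signed area is |[(-8)·(-3) − 4·(-3)] + [4·(-6) − (-6)·(-3)] + [(-6)·(-3) − (-8)·(-6)]| = 36, so the area is 18.
Along each edge there are gcd(|Δx|,|Δy|)+1 lattice points, so counting each shared vertex once the boundary has gcd(12,0) + gcd(10,3) + gcd(2,3) = 12+1+1 = 14.
By Pick's theorem A = I + B/2 − 1, so I = 18 − 14/2 + 1 = 12.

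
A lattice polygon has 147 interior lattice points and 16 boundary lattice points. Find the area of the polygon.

154

By Pick's theorem, A = I + B/2 − 1 = 147 + 16/2 − 1 = 154.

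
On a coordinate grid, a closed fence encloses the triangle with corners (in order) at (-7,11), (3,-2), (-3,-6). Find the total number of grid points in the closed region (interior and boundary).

The shoelace formula gives twice the area as |[(-7)·(-2) − 3·11] + [3·(-6) − (-3)·(-2)] + [(-3)·11 − (-7)·(-6)]| = 118, so the area is 59.
Summing gcd(|Δx|,|Δy|) over the edges gives the boundary count: gcd(10,13) + gcd(6,4) + gcd(4,17) = 1+2+1 = 4.
Pick's theorem gives I = A − B/2 + 1 = 59 − 4/2 + 1 = 58, so the closed region contains I + B = 58 + 4 = 62 lattice points.

62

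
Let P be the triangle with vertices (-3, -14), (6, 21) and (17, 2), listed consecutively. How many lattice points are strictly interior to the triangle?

276

The shoelace formula gives twice the area as |[(-3)·21 − 6·(-14)] + [6·2 − 17·21] + [17·(-14) − (-3)·2]| = 556, so the area is 278.
The number of boundary lattice points is Σ gcd(|Δx|,|Δy|) = gcd(9,35) + gcd(11,19) + gcd(20,16) = 1+1+4 = 6.
By Pick's theorem A = I + B/2 − 1, so I = 278 − 6/2 + 1 = 276.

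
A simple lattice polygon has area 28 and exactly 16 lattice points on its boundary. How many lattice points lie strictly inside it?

Pick's theorem A = I + B/2 − 1 rearranges to I = A − B/2 + 1 = 28 − 16/2 + 1 = 21.

21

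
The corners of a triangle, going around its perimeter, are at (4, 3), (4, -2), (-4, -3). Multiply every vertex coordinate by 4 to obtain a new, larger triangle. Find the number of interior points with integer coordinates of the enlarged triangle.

305

The shoelace formula gives twice the area as |[4·(-2) − 4·3] + [4·(-3) − (-4)·(-2)] + [(-4)·3 − 4·(-3)]| = 40, so the area is 20.
The number of boundary lattice points is Σ gcd(|Δx|,|Δy|) = gcd(0,5) + gcd(8,1) + gcd(8,6) = 5+1+2 = 8.
Scaling by 4 multiplies the area by 4² = 16 (so the new area is 320) and multiplies the boundary lattice-point count by 4, giving 32.
By Pick's theorem, the interior count of the dilated polygon is 320 − 32/2 + 1 = 305.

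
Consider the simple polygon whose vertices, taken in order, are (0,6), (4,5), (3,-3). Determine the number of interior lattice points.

15

By the shoelace formula, twice the signed area is |[0·5 − 4·6] + [4·(-3) − 3·5] + [3·6 − 0·(-3)]| = 33, so the area is 33/2.
Along each edge there are gcd(|Δx|,|Δy|)+1 lattice points, so counting each shared vertex once the boundary has gcd(4,1) + gcd(1,8) + gcd(3,9) = 1+1+3 = 5.
By Pick's theorem A = I + B/2 − 1, so I = 33/2 − 5/2 + 1 = 15.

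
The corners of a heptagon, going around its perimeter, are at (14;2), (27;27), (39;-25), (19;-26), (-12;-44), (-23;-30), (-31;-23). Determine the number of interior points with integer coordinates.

By the shoelace formula, twice the signed area is |(14·27 − 27·2) + (27·(-25) − 39·27) + (39·(-26) − 19·(-25)) + (19·(-44) − (-12)·(-26)) + ((-12)·(-30) − (-23)·(-44)) + ((-23)·(-23) − (-31)·(-30)) + ((-31)·2 − 14·(-23))| = 3884, so the area is 1942.
The number of boundary lattice points is Σ gcd(|Δx|,|Δy|) = gcd(13,25) + gcd(12,52) + gcd(20,1) + gcd(31,18) + gcd(11,14) + gcd(8,7) + gcd(45,25) = 1+4+1+1+1+1+5 = 14.
By Pick's theorem A = I + B/2 − 1, so I = 1942 − 14/2 + 1 = 1936.

1936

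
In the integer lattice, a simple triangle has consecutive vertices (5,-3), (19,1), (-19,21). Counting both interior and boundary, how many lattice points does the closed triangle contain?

231

By the shoelace formula, twice the signed area is |[5·1 − 19·(-3)] + [19·21 − (-19)·1] + [(-19)·(-3) − 5·21]| = 432, so the area is 216.
The number of boundary lattice points is Σ gcd(|Δx|,|Δy|) = gcd(14,4) + gcd(38,20) + gcd(24,24) = 2+2+24 = 28.
Pick's theorem gives I = A − B/2 + 1 = 216 − 28/2 + 1 = 203, so the closed region contains I + B = 203 + 28 = 231 lattice points.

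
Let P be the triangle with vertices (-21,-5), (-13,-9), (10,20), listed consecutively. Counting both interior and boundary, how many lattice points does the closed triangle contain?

Using the shoelace formula, 2A = |((-21)·(-9) − (-13)·(-5)) + ((-13)·20 − 10·(-9)) + (10·(-5) − (-21)·20)| = 324, so the area is 162.
Summing gcd(|Δx|,|Δy|) over the edges gives the boundary count: gcd(8,4) + gcd(23,29) + gcd(31,25) = 4+1+1 = 6.
Pick's theorem gives I = A − B/2 + 1 = 162 − 6/2 + 1 = 160, so the closed region contains I + B = 160 + 6 = 166 lattice points.

166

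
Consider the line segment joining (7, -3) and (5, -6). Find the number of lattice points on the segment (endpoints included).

The number of lattice points on a segment between lattice points is gcd(|Δx|,|Δy|) + 1 = gcd(2,3) + 1 = 1 + 1 = 2.

2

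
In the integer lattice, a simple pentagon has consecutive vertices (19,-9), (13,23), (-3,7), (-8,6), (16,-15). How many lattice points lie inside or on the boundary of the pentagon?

The shoelace formula gives twice the area as |[19·23 − 13·(-9)] + [13·7 − (-3)·23] + [(-3)·6 − (-8)·7] + [(-8)·(-15) − 16·6] + [16·(-9) − 19·(-15)]| = 917, so the area is 458.5.
The number of boundary lattice points is Σ gcd(|Δx|,|Δy|) = gcd(6,32) + gcd(16,16) + gcd(5,1) + gcd(24,21) + gcd(3,6) = 2+16+1+3+3 = 25.
Pick's theorem gives I = A − B/2 + 1 = 458.5 − 25/2 + 1 = 447, so the closed region contains I + B = 447 + 25 = 472 lattice points.

472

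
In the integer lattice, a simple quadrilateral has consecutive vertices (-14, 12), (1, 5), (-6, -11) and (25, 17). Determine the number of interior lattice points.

The shoelace formula gives twice the area as |[(-14)·5 − 1·12] + [1·(-11) − (-6)·5] + [(-6)·17 − 25·(-11)] + [25·12 − (-14)·17]| = 648, so the area is 324.
Summing gcd(|Δx|,|Δy|) over the edges gives the boundary count: gcd(15,7) + gcd(7,16) + gcd(31,28) + gcd(39,5) = 1+1+1+1 = 4.
By Pick's theorem A = I + B/2 − 1, so I = 324 − 4/2 + 1 = 323.

323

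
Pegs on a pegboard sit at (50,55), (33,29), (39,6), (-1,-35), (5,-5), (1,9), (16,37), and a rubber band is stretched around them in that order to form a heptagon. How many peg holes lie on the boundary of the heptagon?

Along each edge there are gcd(|Δx|,|Δy|)+1 lattice points, so counting each shared vertex once the boundary has gcd(17,26) + gcd(6,23) + gcd(40,41) + gcd(6,30) + gcd(4,14) + gcd(15,28) + gcd(34,18) = 1+1+1+6+2+1+2 = 14.

14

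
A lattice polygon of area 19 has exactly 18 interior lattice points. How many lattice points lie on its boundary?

Pick's theorem gives A = I + B/2 − 1, so B = 2(A − I + 1) = 2(19 − 18 + 1) = 4.

4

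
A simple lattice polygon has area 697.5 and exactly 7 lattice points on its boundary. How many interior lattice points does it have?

From Pick's theorem, I = A − B/2 + 1 = 697.5 − 7/2 + 1 = 695.

695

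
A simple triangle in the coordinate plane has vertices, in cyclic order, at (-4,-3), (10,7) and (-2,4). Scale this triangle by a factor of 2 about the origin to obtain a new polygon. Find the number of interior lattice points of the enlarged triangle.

By the shoelace formula, twice the signed area is |[(-4)·7 − 10·(-3)] + [10·4 − (-2)·7] + [(-2)·(-3) − (-4)·4]| = 78, so the area is 39.
Along each edge there are gcd(|Δx|,|Δy|)+1 lattice points, so counting each shared vertex once the boundary has gcd(14,10) + gcd(12,3) + gcd(2,7) = 2+3+1 = 6.
Scaling by 2 multiplies the area by 2² = 4 (so the new area is 156) and multiplies the boundary lattice-point count by 2, giving 12.
By Pick's theorem, the interior count of the dilated polygon is 156 − 12/2 + 1 = 151.

151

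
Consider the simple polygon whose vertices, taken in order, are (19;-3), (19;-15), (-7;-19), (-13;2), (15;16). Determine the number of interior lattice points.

756

Using the shoelace formula, 2A = |[19·(-15) − 19·(-3)] + [19·(-19) − (-7)·(-15)] + [(-7)·2 − (-13)·(-19)] + [(-13)·16 − 15·2] + [15·(-3) − 19·16]| = 1542, so the area is 771.
The number of boundary lattice points is Σ gcd(|Δx|,|Δy|) = gcd(0,12) + gcd(26,4) + gcd(6,21) + gcd(28,14) + gcd(4,19) = 12+2+3+14+1 = 32.
Pick's theorem gives I = A − B/2 + 1 = 771 − 32/2 + 1 = 756.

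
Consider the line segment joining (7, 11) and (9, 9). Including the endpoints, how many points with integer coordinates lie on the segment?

3

The number of lattice points on a segment between lattice points is gcd(|Δx|,|Δy|) + 1 = gcd(2,2) + 1 = 2 + 1 = 3.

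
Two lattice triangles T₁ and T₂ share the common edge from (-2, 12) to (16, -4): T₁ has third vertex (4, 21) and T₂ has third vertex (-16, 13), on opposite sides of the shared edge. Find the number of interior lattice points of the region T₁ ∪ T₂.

230

The union is the simple quadrilateral with vertices (-2, 12), (4, 21), (16, -4), (-16, 13) in order.
The shoelace formula gives twice the area as |((-2)·21 − 4·12) + (4·(-4) − 16·21) + (16·13 − (-16)·(-4)) + ((-16)·12 − (-2)·13)| = 464, so the area is 232.
Summing gcd(|Δx|,|Δy|) over the edges gives the boundary count: gcd(6,9) + gcd(12,25) + gcd(32,17) + gcd(14,1) = 3+1+1+1 = 6.
By Pick's theorem I = A − B/2 + 1 = 232 − 6/2 + 1 = 230.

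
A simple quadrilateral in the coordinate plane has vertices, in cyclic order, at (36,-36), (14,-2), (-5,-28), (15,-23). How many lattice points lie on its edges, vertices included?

Summing gcd(|Δx|,|Δy|) over the edges gives the boundary count: gcd(22,34) + gcd(19,26) + gcd(20,5) + gcd(21,13) = 2+1+5+1 = 9.

9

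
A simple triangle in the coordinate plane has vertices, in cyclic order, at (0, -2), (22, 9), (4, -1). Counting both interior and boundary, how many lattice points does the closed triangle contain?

19

By the shoelace formula, twice the signed area is |(0·9 − 22·(-2)) + (22·(-1) − 4·9) + (4·(-2) − 0·(-1))| = 22, so the area is 11.
Summing gcd(|Δx|,|Δy|) over the edges gives the boundary count: gcd(22,11) + gcd(18,10) + gcd(4,1) = 11+2+1 = 14.
Pick's theorem gives I = A − B/2 + 1 = 11 − 14/2 + 1 = 5, so the closed region contains I + B = 5 + 14 = 19 lattice points.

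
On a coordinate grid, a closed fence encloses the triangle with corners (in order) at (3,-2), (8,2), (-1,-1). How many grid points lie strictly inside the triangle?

9

By the shoelace formula, twice the signed area is |[3·2 − 8·(-2)] + [8·(-1) − (-1)·2] + [(-1)·(-2) − 3·(-1)]| = 21, so the area is 21/2.
Along each edge there are gcd(|Δx|,|Δy|)+1 lattice points, so counting each shared vertex once the boundary has gcd(5,4) + gcd(9,3) + gcd(4,1) = 1+3+1 = 5.
By Pick's theorem A = I + B/2 − 1, so I = 21/2 − 5/2 + 1 = 9.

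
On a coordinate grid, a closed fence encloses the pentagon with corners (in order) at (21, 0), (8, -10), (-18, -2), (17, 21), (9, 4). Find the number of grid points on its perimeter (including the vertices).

The number of boundary lattice points is Σ gcd(|Δx|,|Δy|) = gcd(13,10) + gcd(26,8) + gcd(35,23) + gcd(8,17) + gcd(12,4) = 1+2+1+1+4 = 9.

9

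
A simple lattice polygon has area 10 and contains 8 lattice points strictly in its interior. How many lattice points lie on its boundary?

6

Pick's theorem gives A = I + B/2 − 1, so B = 2(A − I + 1) = 2(10 − 8 + 1) = 6.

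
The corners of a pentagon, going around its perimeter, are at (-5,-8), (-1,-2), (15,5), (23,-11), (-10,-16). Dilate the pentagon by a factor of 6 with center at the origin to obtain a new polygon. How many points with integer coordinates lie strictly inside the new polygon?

The shoelace formula gives twice the area as |((-5)·(-2) − (-1)·(-8)) + ((-1)·5 − 15·(-2)) + (15·(-11) − 23·5) + (23·(-16) − (-10)·(-11)) + ((-10)·(-8) − (-5)·(-16))| = 731, so the area is 731/2.
Along each edge there are gcd(|Δx|,|Δy|)+1 lattice points, so counting each shared vertex once the boundary has gcd(4,6) + gcd(16,7) + gcd(8,16) + gcd(33,5) + gcd(5,8) = 2+1+8+1+1 = 13.
Scaling by 6 multiplies the area by 6² = 36 (so the new area is 13158) and multiplies the boundary lattice-point count by 6, giving 78.
By Pick's theorem, the interior count of the dilated polygon is 13158 − 78/2 + 1 = 13120.

13120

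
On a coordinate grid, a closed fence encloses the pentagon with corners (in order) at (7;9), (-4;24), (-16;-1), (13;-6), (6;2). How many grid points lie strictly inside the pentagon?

400

Using the shoelace formula, 2A = |[7·24 − (-4)·9] + [(-4)·(-1) − (-16)·24] + [(-16)·(-6) − 13·(-1)] + [13·2 − 6·(-6)] + [6·9 − 7·2]| = 803, so the area is 803/2.
Summing gcd(|Δx|,|Δy|) over the edges gives the boundary count: gcd(11,15) + gcd(12,25) + gcd(29,5) + gcd(7,8) + gcd(1,7) = 1+1+1+1+1 = 5.
By Pick's theorem A = I + B/2 − 1, so I = 803/2 − 5/2 + 1 = 400.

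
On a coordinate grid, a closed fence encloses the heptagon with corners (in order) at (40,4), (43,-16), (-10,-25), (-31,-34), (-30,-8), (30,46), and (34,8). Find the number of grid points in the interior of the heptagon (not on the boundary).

Using the shoelace formula, 2A = |(40·(-16) − 43·4) + (43·(-25) − (-10)·(-16)) + ((-10)·(-34) − (-31)·(-25)) + ((-31)·(-8) − (-30)·(-34)) + ((-30)·46 − 30·(-8)) + (30·8 − 34·46) + (34·4 − 40·8)| = 5902, so the area is 2951.
Along each edge there are gcd(|Δx|,|Δy|)+1 lattice points, so counting each shared vertex once the boundary has gcd(3,20) + gcd(53,9) + gcd(21,9) + gcd(1,26) + gcd(60,54) + gcd(4,38) + gcd(6,4) = 1+1+3+1+6+2+2 = 16.
By Pick's theorem A = I + B/2 − 1, so I = 2951 − 16/2 + 1 = 2944.

2944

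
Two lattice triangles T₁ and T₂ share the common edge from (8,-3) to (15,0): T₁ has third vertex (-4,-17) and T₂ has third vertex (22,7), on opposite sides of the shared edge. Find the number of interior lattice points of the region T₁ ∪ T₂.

The union is the simple quadrilateral with vertices (8,-3), (-4,-17), (15,0), (22,7) in order.
Using the shoelace formula, 2A = |(8·(-17) − (-4)·(-3)) + ((-4)·0 − 15·(-17)) + (15·7 − 22·0) + (22·(-3) − 8·7)| = 90, so the area is 45.
The number of boundary lattice points is Σ gcd(|Δx|,|Δy|) = gcd(12,14) + gcd(19,17) + gcd(7,7) + gcd(14,10) = 2+1+7+2 = 12.
By Pick's theorem I = A − B/2 + 1 = 45 − 12/2 + 1 = 40.

40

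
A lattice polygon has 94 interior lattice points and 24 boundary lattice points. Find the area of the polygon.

By Pick's theorem, A = I + B/2 − 1 = 94 + 24/2 − 1 = 105.

105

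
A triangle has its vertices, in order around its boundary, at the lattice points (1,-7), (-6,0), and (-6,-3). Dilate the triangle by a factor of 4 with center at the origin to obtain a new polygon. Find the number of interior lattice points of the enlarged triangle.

Using the shoelace formula, 2A = |[1·0 − (-6)·(-7)] + [(-6)·(-3) − (-6)·0] + [(-6)·(-7) − 1·(-3)]| = 21, so the area is 21/2.
Summing gcd(|Δx|,|Δy|) over the edges gives the boundary count: gcd(7,7) + gcd(0,3) + gcd(7,4) = 7+3+1 = 11.
Scaling by 4 multiplies the area by 4² = 16 (so the new area is 168) and multiplies the boundary lattice-point count by 4, giving 44.
By Pick's theorem, the interior count of the dilated polygon is 168 − 44/2 + 1 = 147.

147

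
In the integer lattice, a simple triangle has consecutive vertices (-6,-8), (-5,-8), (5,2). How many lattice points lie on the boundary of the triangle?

12

The number of boundary lattice points is Σ gcd(|Δx|,|Δy|) = gcd(1,0) + gcd(10,10) + gcd(11,10) = 1+10+1 = 12.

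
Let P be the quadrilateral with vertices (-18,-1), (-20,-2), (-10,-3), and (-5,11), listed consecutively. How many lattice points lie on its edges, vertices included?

Summing gcd(|Δx|,|Δy|) over the edges gives the boundary count: gcd(2,1) + gcd(10,1) + gcd(5,14) + gcd(13,12) = 1+1+1+1 = 4.

4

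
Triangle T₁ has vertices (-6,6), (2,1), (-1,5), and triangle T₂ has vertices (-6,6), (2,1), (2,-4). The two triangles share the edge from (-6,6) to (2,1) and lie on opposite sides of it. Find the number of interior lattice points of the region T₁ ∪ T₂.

25

The union is the simple quadrilateral with vertices (-6,6), (-1,5), (2,1), (2,-4) in order.
The shoelace formula gives twice the area as |((-6)·5 − (-1)·6) + ((-1)·1 − 2·5) + (2·(-4) − 2·1) + (2·6 − (-6)·(-4))| = 57, so the area is 57/2.
Along each edge there are gcd(|Δx|,|Δy|)+1 lattice points, so counting each shared vertex once the boundary has gcd(5,1) + gcd(3,4) + gcd(0,5) + gcd(8,10) = 1+1+5+2 = 9.
By Pick's theorem I = A − B/2 + 1 = 57/2 − 9/2 + 1 = 25.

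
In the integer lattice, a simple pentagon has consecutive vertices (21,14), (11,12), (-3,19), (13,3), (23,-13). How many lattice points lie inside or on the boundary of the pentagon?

237

The shoelace formula gives twice the area as |[21·12 − 11·14] + [11·19 − (-3)·12] + [(-3)·3 − 13·19] + [13·(-13) − 23·3] + [23·14 − 21·(-13)]| = 444, so the area is 222.
Summing gcd(|Δx|,|Δy|) over the edges gives the boundary count: gcd(10,2) + gcd(14,7) + gcd(16,16) + gcd(10,16) + gcd(2,27) = 2+7+16+2+1 = 28.
Pick's theorem gives I = A − B/2 + 1 = 222 − 28/2 + 1 = 209, so the closed region contains I + B = 209 + 28 = 237 lattice points.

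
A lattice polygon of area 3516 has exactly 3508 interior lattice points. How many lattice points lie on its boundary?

18

Pick's theorem gives A = I + B/2 − 1, so B = 2(A − I + 1) = 2(3516 − 3508 + 1) = 18.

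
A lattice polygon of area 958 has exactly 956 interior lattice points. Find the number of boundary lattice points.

6

Pick's theorem gives A = I + B/2 − 1, so B = 2(A − I + 1) = 2(958 − 956 + 1) = 6.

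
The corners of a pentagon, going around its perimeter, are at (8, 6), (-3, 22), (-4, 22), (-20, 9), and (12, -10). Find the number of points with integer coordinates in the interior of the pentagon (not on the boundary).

429

The shoelace formula gives twice the area as |(8·22 − (-3)·6) + ((-3)·22 − (-4)·22) + ((-4)·9 − (-20)·22) + ((-20)·(-10) − 12·9) + (12·6 − 8·(-10))| = 864, so the area is 432.
Summing gcd(|Δx|,|Δy|) over the edges gives the boundary count: gcd(11,16) + gcd(1,0) + gcd(16,13) + gcd(32,19) + gcd(4,16) = 1+1+1+1+4 = 8.
By Pick's theorem A = I + B/2 − 1, so I = 432 − 8/2 + 1 = 429.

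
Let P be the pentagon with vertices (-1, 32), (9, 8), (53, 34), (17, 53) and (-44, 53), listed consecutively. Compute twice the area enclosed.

3695

The shoelace formula gives twice the area as |((-1)·8 − 9·32) + (9·34 − 53·8) + (53·53 − 17·34) + (17·53 − (-44)·53) + ((-44)·32 − (-1)·53)| = 3695, so the area is 3695/2.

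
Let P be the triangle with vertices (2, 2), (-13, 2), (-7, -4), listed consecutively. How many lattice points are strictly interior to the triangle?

The shoelace formula gives twice the area as |(2·2 − (-13)·2) + ((-13)·(-4) − (-7)·2) + ((-7)·2 − 2·(-4))| = 90, so the area is 45.
The number of boundary lattice points is Σ gcd(|Δx|,|Δy|) = gcd(15,0) + gcd(6,6) + gcd(9,6) = 15+6+3 = 24.
Pick's theorem gives I = A − B/2 + 1 = 45 − 24/2 + 1 = 34.

34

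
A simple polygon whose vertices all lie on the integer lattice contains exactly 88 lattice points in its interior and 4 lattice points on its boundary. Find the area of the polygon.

89

Pick's theorem states A = I + B/2 − 1, so A = 88 + 4/2 − 1 = 89.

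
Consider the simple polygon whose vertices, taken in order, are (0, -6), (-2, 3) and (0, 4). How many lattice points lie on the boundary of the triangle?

The number of boundary lattice points is Σ gcd(|Δx|,|Δy|) = gcd(2,9) + gcd(2,1) + gcd(0,10) = 1+1+10 = 12.

12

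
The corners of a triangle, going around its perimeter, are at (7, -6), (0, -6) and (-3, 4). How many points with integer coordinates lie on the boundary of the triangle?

Summing gcd(|Δx|,|Δy|) over the edges gives the boundary count: gcd(7,0) + gcd(3,10) + gcd(10,10) = 7+1+10 = 18.

18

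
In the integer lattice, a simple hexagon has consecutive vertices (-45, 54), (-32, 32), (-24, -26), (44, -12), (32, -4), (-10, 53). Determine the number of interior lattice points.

3509

By the shoelace formula, twice the signed area is |[(-45)·32 − (-32)·54] + [(-32)·(-26) − (-24)·32] + [(-24)·(-12) − 44·(-26)] + [44·(-4) − 32·(-12)] + [32·53 − (-10)·(-4)] + [(-10)·54 − (-45)·53]| = 7029, so the area is 7029/2.
Summing gcd(|Δx|,|Δy|) over the edges gives the boundary count: gcd(13,22) + gcd(8,58) + gcd(68,14) + gcd(12,8) + gcd(42,57) + gcd(35,1) = 1+2+2+4+3+1 = 13.
By Pick's theorem A = I + B/2 − 1, so I = 7029/2 − 13/2 + 1 = 3509.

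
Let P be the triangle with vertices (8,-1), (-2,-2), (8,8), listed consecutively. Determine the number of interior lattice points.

Using the shoelace formula, 2A = |[8·(-2) − (-2)·(-1)] + [(-2)·8 − 8·(-2)] + [8·(-1) − 8·8]| = 90, so the area is 45.
The number of boundary lattice points is Σ gcd(|Δx|,|Δy|) = gcd(10,1) + gcd(10,10) + gcd(0,9) = 1+10+9 = 20.
By Pick's theorem A = I + B/2 − 1, so I = 45 − 20/2 + 1 = 36.

36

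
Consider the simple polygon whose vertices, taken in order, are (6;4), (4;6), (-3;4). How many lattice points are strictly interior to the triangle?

4

Using the shoelace formula, 2A = |(6·6 − 4·4) + (4·4 − (-3)·6) + ((-3)·4 − 6·4)| = 18, so the area is 9.
Summing gcd(|Δx|,|Δy|) over the edges gives the boundary count: gcd(2,2) + gcd(7,2) + gcd(9,0) = 2+1+9 = 12.
By Pick's theorem A = I + B/2 − 1, so I = 9 − 12/2 + 1 = 4.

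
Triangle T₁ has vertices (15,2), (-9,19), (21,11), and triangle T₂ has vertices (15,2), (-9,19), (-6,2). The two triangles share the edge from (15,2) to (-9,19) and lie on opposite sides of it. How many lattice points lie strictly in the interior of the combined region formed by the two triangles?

The union is the simple quadrilateral with vertices (15,2), (21,11), (-9,19), (-6,2) in order.
By the shoelace formula, twice the signed area is |[15·11 − 21·2] + [21·19 − (-9)·11] + [(-9)·2 − (-6)·19] + [(-6)·2 − 15·2]| = 675, so the area is 675/2.
Summing gcd(|Δx|,|Δy|) over the edges gives the boundary count: gcd(6,9) + gcd(30,8) + gcd(3,17) + gcd(21,0) = 3+2+1+21 = 27.
By Pick's theorem I = A − B/2 + 1 = 675/2 − 27/2 + 1 = 325.

325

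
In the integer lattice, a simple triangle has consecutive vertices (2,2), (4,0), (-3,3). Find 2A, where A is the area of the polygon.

The shoelace formula gives twice the area as |(2·0 − 4·2) + (4·3 − (-3)·0) + ((-3)·2 − 2·3)| = 8, so the area is 4.

8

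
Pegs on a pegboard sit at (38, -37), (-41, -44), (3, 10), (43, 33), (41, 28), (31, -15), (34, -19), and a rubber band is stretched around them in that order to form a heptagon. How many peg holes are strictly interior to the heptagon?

3019

By the shoelace formula, twice the signed area is |[38·(-44) − (-41)·(-37)] + [(-41)·10 − 3·(-44)] + [3·33 − 43·10] + [43·28 − 41·33] + [41·(-15) − 31·28] + [31·(-19) − 34·(-15)] + [34·(-37) − 38·(-19)]| = 6045, so the area is 6045/2.
Along each edge there are gcd(|Δx|,|Δy|)+1 lattice points, so counting each shared vertex once the boundary has gcd(79,7) + gcd(44,54) + gcd(40,23) + gcd(2,5) + gcd(10,43) + gcd(3,4) + gcd(4,18) = 1+2+1+1+1+1+2 = 9.
By Pick's theorem A = I + B/2 − 1, so I = 6045/2 − 9/2 + 1 = 3019.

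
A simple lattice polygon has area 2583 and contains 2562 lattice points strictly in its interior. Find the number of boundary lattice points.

44

Pick's theorem gives A = I + B/2 − 1, so B = 2(A − I + 1) = 2(2583 − 2562 + 1) = 44.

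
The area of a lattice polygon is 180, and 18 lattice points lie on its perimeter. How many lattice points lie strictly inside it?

From Pick's theorem, I = A − B/2 + 1 = 180 − 18/2 + 1 = 172.

172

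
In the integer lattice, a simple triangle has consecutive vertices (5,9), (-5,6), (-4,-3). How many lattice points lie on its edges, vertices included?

5

Along each edge there are gcd(|Δx|,|Δy|)+1 lattice points, so counting each shared vertex once the boundary has gcd(10,3) + gcd(1,9) + gcd(9,12) = 1+1+3 = 5.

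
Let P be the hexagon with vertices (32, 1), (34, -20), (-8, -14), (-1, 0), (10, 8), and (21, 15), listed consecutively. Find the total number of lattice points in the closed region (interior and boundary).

The shoelace formula gives twice the area as |[32·(-20) − 34·1] + [34·(-14) − (-8)·(-20)] + [(-8)·0 − (-1)·(-14)] + [(-1)·8 − 10·0] + [10·15 − 21·8] + [21·1 − 32·15]| = 1809, so the area is 904.5.
Summing gcd(|Δx|,|Δy|) over the edges gives the boundary count: gcd(2,21) + gcd(42,6) + gcd(7,14) + gcd(11,8) + gcd(11,7) + gcd(11,14) = 1+6+7+1+1+1 = 17.
Pick's theorem gives I = A − B/2 + 1 = 904.5 − 17/2 + 1 = 897, so the closed region contains I + B = 897 + 17 = 914 lattice points.

914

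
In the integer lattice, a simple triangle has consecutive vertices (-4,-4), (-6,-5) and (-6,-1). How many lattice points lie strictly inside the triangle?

The shoelace formula gives twice the area as |((-4)·(-5) − (-6)·(-4)) + ((-6)·(-1) − (-6)·(-5)) + ((-6)·(-4) − (-4)·(-1))| = 8, so the area is 4.
Summing gcd(|Δx|,|Δy|) over the edges gives the boundary count: gcd(2,1) + gcd(0,4) + gcd(2,3) = 1+4+1 = 6.
By Pick's theorem A = I + B/2 − 1, so I = 4 − 6/2 + 1 = 2.

2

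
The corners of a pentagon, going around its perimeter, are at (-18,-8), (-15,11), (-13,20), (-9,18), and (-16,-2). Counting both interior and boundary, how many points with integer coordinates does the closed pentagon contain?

Using the shoelace formula, 2A = |((-18)·11 − (-15)·(-8)) + ((-15)·20 − (-13)·11) + ((-13)·18 − (-9)·20) + ((-9)·(-2) − (-16)·18) + ((-16)·(-8) − (-18)·(-2))| = 131, so the area is 131/2.
Summing gcd(|Δx|,|Δy|) over the edges gives the boundary count: gcd(3,19) + gcd(2,9) + gcd(4,2) + gcd(7,20) + gcd(2,6) = 1+1+2+1+2 = 7.
Pick's theorem gives I = A − B/2 + 1 = 131/2 − 7/2 + 1 = 63, so the closed region contains I + B = 63 + 7 = 70 lattice points.

70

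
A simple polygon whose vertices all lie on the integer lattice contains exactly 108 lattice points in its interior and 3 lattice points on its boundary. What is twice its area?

By Pick's theorem, A = I + B/2 − 1 = 108 + 3/2 − 1 = 217/2.
Hence 2A = 217.

217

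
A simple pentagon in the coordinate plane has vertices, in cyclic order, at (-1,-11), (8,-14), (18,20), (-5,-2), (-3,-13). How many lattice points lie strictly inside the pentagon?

325

By the shoelace formula, twice the signed area is |[(-1)·(-14) − 8·(-11)] + [8·20 − 18·(-14)] + [18·(-2) − (-5)·20] + [(-5)·(-13) − (-3)·(-2)] + [(-3)·(-11) − (-1)·(-13)]| = 657, so the area is 657/2.
The number of boundary lattice points is Σ gcd(|Δx|,|Δy|) = gcd(9,3) + gcd(10,34) + gcd(23,22) + gcd(2,11) + gcd(2,2) = 3+2+1+1+2 = 9.
By Pick's theorem A = I + B/2 − 1, so I = 657/2 − 9/2 + 1 = 325.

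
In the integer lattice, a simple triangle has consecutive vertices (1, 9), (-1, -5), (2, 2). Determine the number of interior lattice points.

By the shoelace formula, twice the signed area is |(1·(-5) − (-1)·9) + ((-1)·2 − 2·(-5)) + (2·9 − 1·2)| = 28, so the area is 14.
Along each edge there are gcd(|Δx|,|Δy|)+1 lattice points, so counting each shared vertex once the boundary has gcd(2,14) + gcd(3,7) + gcd(1,7) = 2+1+1 = 4.
By Pick's theorem A = I + B/2 − 1, so I = 14 − 4/2 + 1 = 13.

13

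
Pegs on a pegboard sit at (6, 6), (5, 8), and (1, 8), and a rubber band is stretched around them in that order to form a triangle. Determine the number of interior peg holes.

The shoelace formula gives twice the area as |[6·8 − 5·6] + [5·8 − 1·8] + [1·6 − 6·8]| = 8, so the area is 4.
Along each edge there are gcd(|Δx|,|Δy|)+1 lattice points, so counting each shared vertex once the boundary has gcd(1,2) + gcd(4,0) + gcd(5,2) = 1+4+1 = 6.
Pick's theorem gives I = A − B/2 + 1 = 4 − 6/2 + 1 = 2.

2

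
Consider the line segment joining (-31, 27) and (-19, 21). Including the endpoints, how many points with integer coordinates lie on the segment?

7

The number of lattice points on a segment between lattice points is gcd(|Δx|,|Δy|) + 1 = gcd(12,6) + 1 = 6 + 1 = 7.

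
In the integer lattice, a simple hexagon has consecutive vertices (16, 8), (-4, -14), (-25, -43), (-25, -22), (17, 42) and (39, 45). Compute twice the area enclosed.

2852

By the shoelace formula, twice the signed area is |(16·(-14) − (-4)·8) + ((-4)·(-43) − (-25)·(-14)) + ((-25)·(-22) − (-25)·(-43)) + ((-25)·42 − 17·(-22)) + (17·45 − 39·42) + (39·8 − 16·45)| = 2852, so the area is 1426.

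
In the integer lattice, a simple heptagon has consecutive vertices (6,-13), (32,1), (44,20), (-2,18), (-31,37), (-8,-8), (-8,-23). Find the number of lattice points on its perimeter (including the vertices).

24

Along each edge there are gcd(|Δx|,|Δy|)+1 lattice points, so counting each shared vertex once the boundary has gcd(26,14) + gcd(12,19) + gcd(46,2) + gcd(29,19) + gcd(23,45) + gcd(0,15) + gcd(14,10) = 2+1+2+1+1+15+2 = 24.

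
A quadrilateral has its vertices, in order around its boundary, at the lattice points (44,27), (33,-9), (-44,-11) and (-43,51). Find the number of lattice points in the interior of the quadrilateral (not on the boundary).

4082

The shoelace formula gives twice the area as |(44·(-9) − 33·27) + (33·(-11) − (-44)·(-9)) + ((-44)·51 − (-43)·(-11)) + ((-43)·27 − 44·51)| = 8168, so the area is 4084.
Along each edge there are gcd(|Δx|,|Δy|)+1 lattice points, so counting each shared vertex once the boundary has gcd(11,36) + gcd(77,2) + gcd(1,62) + gcd(87,24) = 1+1+1+3 = 6.
Pick's theorem gives I = A − B/2 + 1 = 4084 − 6/2 + 1 = 4082.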